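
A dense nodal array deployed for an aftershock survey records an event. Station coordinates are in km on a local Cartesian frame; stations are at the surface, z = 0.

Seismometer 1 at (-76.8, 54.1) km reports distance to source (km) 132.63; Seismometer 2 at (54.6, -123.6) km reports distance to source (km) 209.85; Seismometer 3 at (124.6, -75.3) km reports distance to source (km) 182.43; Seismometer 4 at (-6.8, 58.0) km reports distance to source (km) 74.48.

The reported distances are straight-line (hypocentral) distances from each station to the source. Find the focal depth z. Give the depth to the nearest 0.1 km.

depth ≈ 51.1 km

Each station gives a sphere (x−x_i)² + (y−y_i)² + z² = d_i² (stations at z=0).
Subtracting the Seismometer 1 sphere from Seismometer 2 and Seismometer 3: z² cancels, leaving linear equations in x and y:
262.8 x − 355.4 y = -17013.24
402.8 x − 258.8 y = -3319.79
Solving: x ≈ 42.894, y ≈ 79.589 km (keep extra digits for the depth step; rounded: 42.9, 79.6).
Then from the Seismometer 1 sphere: z² = 132.63² − (x + 76.8)² − (y − 54.1)² with x = 42.894, y = 79.589, so z ≈ 51.131 ≈ 51.1 km.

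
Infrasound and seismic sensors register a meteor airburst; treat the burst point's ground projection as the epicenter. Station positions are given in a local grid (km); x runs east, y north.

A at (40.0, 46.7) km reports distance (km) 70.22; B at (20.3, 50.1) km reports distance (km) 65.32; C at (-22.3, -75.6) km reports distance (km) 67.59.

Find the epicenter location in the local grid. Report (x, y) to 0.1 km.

(2.7, -12.8)

Circle about each station: (x − 40.0)² + (y − 46.7)² = 70.22²; (x − 20.3)² + (y − 50.1)² = 65.32²; (x + 22.3)² + (y + 75.6)² = 67.59².
Subtracting the A equation from the B and C equations removes the quadratic terms:
-39.4 x + 6.8 y = -194.64
-124.6 x − 244.6 y = 2794.20
Solving the 2×2 system: x ≈ 2.7, y ≈ -12.8 km.
Check against A (with the unrounded x, y): √((x − 40.0)²+(y − 46.7)²) = 70.22 ≈ 70.22 km. ✓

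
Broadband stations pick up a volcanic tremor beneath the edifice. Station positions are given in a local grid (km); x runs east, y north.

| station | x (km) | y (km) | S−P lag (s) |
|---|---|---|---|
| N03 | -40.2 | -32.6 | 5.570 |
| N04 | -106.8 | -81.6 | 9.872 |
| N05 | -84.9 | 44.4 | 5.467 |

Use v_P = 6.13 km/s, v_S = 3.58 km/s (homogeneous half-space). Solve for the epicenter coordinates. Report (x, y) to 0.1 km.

Distance from S−P lag: d = Δt · v_P v_S / (v_P − v_S) = Δt · (6.13·3.58)/(6.13−3.58) ≈ 8.6060·Δt.
So d_N03 = 47.94, d_N04 = 84.96, d_N05 = 47.05 km.
Circle about each station: (x + 40.2)² + (y + 32.6)² = 47.94²; (x + 106.8)² + (y + 81.6)² = 84.96²; (x + 84.9)² + (y − 44.4)² = 47.05².
Subtracting pairs of circle equations eliminates x²+y² and gives linear equations (the radical axes):
-133.2 x − 98.0 y = 10466.04
-89.4 x + 154.0 y = 6585.11
Solving the 2×2 system: x ≈ -77.1, y ≈ -2.0 km.
Check against N03 (with the unrounded x, y): √((x + 40.2)²+(y + 32.6)²) = 47.94 ≈ 47.94 km. ✓

-77.1 km east, -2.0 km north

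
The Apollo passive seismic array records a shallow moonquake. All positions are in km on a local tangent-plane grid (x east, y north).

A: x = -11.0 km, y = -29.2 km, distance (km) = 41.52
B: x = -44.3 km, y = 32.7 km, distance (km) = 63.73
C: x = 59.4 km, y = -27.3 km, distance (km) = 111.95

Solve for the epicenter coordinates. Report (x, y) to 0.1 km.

Circle about each station: (x + 11.0)² + (y + 29.2)² = 41.52²; (x + 44.3)² + (y − 32.7)² = 63.73²; (x − 59.4)² + (y + 27.3)² = 111.95².
Subtracting the A equation from the B and C equations removes the quadratic terms:
-66.6 x + 123.8 y = -279.46
140.8 x + 3.8 y = -7508.88
Solving the 2×2 system: x ≈ -52.5, y ≈ -30.5 km.

x ≈ -52.5 km, y ≈ -30.5 km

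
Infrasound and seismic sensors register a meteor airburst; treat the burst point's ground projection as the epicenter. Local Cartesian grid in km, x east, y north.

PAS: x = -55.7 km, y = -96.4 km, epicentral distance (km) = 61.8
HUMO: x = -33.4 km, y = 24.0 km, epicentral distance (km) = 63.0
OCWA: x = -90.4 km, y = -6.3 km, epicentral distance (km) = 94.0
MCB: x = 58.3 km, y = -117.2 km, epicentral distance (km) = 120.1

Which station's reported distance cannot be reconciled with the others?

Solve using three stations at a time. Using PAS, HUMO, MCB (subtract circle equations pairwise → linear system) gives (x, y) ≈ (-32.8, -39.0).
Distances from that point to each station vs reported:
  PAS: calculated 61.8 vs reported 61.8 → residual 0.0 km
  HUMO: calculated 63.0 vs reported 63.0 → residual 0.0 km
  OCWA: calculated 66.2 vs reported 94.0 → residual 27.8 km
  MCB: calculated 120.1 vs reported 120.1 → residual 0.0 km
PAS, HUMO, MCB are mutually consistent (residuals ≈ 0); OCWA is off by 27.8 km.

OCWA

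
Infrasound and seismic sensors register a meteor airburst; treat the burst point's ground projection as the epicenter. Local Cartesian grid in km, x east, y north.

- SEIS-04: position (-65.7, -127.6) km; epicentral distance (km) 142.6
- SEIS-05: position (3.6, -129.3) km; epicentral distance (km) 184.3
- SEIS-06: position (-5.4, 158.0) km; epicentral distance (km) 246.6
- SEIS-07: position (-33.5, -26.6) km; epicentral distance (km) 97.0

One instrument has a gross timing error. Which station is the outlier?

SEIS-06

Solve using three stations at a time. Using SEIS-04, SEIS-05, SEIS-07 (subtract circle equations pairwise → linear system) gives (x, y) ≈ (-126.2, 1.4).
Distances from that point to each station vs reported:
  SEIS-04: calculated 142.5 vs reported 142.6 → residual 0.1 km
  SEIS-05: calculated 184.2 vs reported 184.3 → residual 0.1 km
  SEIS-06: calculated 197.8 vs reported 246.6 → residual 48.8 km
  SEIS-07: calculated 96.9 vs reported 97.0 → residual 0.1 km
SEIS-04, SEIS-05, SEIS-07 are mutually consistent (residuals ≈ 0); SEIS-06 is off by 48.8 km.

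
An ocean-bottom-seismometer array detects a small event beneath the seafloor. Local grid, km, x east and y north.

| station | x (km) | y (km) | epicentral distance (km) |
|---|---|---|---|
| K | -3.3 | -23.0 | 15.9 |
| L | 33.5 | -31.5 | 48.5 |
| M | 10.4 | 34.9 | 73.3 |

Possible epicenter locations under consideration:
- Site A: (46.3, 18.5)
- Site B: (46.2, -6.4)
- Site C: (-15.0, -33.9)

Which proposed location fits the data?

Site C

For each candidate, compare |candidate − station| to the reported distance:
Site A: residuals K 48.8, L 3.1, M 33.8 → max 48.8 km
Site B: residuals K 36.3, L 20.4, M 18.6 → max 36.3 km
Site C: residuals K 0.1, L 0.1, M 0.0 → max 0.1 km
Only Site C has all residuals ≈ 0.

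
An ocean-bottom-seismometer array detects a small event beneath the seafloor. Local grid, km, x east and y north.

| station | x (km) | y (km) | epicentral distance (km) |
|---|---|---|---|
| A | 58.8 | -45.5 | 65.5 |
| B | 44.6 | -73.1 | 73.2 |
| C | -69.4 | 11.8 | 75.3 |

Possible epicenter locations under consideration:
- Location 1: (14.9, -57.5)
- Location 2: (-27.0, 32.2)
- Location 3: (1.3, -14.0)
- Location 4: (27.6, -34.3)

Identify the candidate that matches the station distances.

For each candidate, compare |candidate − station| to the reported distance:
Location 1: residuals A 20.0, B 39.7, C 33.8 → max 39.7 km
Location 2: residuals A 50.3, B 54.1, C 28.2 → max 54.1 km
Location 3: residuals A 0.1, B 0.1, C 0.0 → max 0.1 km
Location 4: residuals A 32.4, B 30.8, C 32.1 → max 32.4 km
Only Location 3 has all residuals ≈ 0.

Location 3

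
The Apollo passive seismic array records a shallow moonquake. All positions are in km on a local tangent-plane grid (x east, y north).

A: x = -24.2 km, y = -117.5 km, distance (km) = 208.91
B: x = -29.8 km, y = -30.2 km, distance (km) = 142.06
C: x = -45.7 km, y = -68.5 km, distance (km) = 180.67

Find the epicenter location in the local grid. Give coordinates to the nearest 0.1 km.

(73.8, 67.0)

Circle about each station: (x + 24.2)² + (y + 117.5)² = 208.91²; (x + 29.8)² + (y + 30.2)² = 142.06²; (x + 45.7)² + (y + 68.5)² = 180.67².
Subtracting the A equation from the B and C equations removes the quadratic terms:
-11.2 x + 174.6 y = 10870.53
-43.0 x + 98.0 y = 3390.59
Solving the 2×2 system: x ≈ 73.8, y ≈ 67.0 km.
Check against A (with the unrounded x, y): √((x + 24.2)²+(y + 117.5)²) = 208.93 ≈ 208.91 km. ✓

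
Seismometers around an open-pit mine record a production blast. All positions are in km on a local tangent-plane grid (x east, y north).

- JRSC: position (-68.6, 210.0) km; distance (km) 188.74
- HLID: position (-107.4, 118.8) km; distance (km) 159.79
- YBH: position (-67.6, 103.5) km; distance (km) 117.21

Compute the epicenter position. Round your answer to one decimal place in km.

Circle about each station: (x + 68.6)² + (y − 210.0)² = 188.74²; (x + 107.4)² + (y − 118.8)² = 159.79²; (x + 67.6)² + (y − 103.5)² = 117.21².
Subtracting the JRSC equation from the HLID and YBH equations removes the quadratic terms:
-77.6 x − 182.4 y = -13067.82
2.0 x − 213.0 y = -11639.35
Solving the 2×2 system: x ≈ 39.1, y ≈ 55.0 km.

(39.1, 55.0)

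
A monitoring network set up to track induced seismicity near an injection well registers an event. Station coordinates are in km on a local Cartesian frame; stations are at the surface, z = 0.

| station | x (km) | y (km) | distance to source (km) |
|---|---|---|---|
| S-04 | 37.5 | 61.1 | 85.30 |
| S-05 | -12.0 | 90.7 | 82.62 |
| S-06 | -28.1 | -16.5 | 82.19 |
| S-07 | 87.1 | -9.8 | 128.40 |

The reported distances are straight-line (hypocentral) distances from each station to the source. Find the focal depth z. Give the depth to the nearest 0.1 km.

Each station gives a sphere (x−x_i)² + (y−y_i)² + z² = d_i² (stations at z=0).
Subtracting the S-04 sphere from S-05 and S-06: z² cancels, leaving linear equations in x and y:
-99.0 x + 59.2 y = 3681.06
-131.2 x − 155.2 y = -3556.71
Solving: x ≈ -15.595, y ≈ 36.100 km (keep extra digits for the depth step; rounded: -15.6, 36.1).
Then from the S-04 sphere: z² = 85.30² − (x − 37.5)² − (y − 61.1)² with x = -15.595, y = 36.100, so z ≈ 61.903 ≈ 61.9 km.

61.9 km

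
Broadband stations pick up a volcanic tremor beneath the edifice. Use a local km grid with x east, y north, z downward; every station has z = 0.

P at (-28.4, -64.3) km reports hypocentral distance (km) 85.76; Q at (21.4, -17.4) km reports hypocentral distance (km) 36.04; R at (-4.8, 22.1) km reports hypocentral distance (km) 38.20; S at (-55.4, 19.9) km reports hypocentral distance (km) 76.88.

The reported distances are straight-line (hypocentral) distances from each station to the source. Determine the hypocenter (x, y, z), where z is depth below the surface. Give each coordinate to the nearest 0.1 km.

Each station gives a sphere (x−x_i)² + (y−y_i)² + z² = d_i² (stations at z=0).
Subtracting the P sphere from Q and R: z² cancels, leaving linear equations in x and y:
99.6 x + 93.8 y = 1875.57
47.2 x + 172.8 y = 1465.94
Solving: x ≈ 14.596, y ≈ 4.496 km (keep extra digits for the depth step; rounded: 14.6, 4.5).
Then from the P sphere: z² = 85.76² − (x + 28.4)² − (y + 64.3)² with x = 14.596, y = 4.496, so z ≈ 27.807 ≈ 27.8 km.
Check against S (with the unrounded solution): distance 76.88 ≈ 76.88 km. ✓

(14.6, 4.5, 27.8)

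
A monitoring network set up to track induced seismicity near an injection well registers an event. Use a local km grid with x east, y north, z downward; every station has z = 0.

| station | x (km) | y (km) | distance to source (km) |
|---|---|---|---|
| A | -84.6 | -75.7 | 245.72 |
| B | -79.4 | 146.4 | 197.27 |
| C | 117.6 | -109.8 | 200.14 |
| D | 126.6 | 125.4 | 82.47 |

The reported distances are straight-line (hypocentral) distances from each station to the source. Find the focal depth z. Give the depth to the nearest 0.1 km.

61.2 km

Each station gives a sphere (x−x_i)² + (y−y_i)² + z² = d_i² (stations at z=0).
Subtracting the A sphere from B and C: z² cancels, leaving linear equations in x and y:
10.4 x + 444.2 y = 36312.54
404.4 x − 68.2 y = 33320.45
Solving: x ≈ 95.803, y ≈ 79.505 km (keep extra digits for the depth step; rounded: 95.8, 79.5).
Then from the A sphere: z² = 245.72² − (x + 84.6)² − (y + 75.7)² with x = 95.803, y = 79.505, so z ≈ 61.192 ≈ 61.2 km.
Check against D (with the unrounded solution): distance 82.46 ≈ 82.47 km. ✓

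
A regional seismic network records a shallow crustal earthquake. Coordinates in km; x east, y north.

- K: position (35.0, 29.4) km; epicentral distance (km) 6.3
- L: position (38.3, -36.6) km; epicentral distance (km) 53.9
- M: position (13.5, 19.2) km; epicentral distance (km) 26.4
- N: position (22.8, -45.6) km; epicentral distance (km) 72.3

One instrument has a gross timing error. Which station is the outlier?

Solve using three stations at a time. Using K, M, N (subtract circle equations pairwise → linear system) gives (x, y) ≈ (39.3, 24.8).
Distances from that point to each station vs reported:
  K: calculated 6.3 vs reported 6.3 → residual 0.0 km
  L: calculated 61.4 vs reported 53.9 → residual 7.5 km
  M: calculated 26.4 vs reported 26.4 → residual 0.0 km
  N: calculated 72.3 vs reported 72.3 → residual 0.0 km
K, M, N are mutually consistent (residuals ≈ 0); L is off by 7.5 km.

L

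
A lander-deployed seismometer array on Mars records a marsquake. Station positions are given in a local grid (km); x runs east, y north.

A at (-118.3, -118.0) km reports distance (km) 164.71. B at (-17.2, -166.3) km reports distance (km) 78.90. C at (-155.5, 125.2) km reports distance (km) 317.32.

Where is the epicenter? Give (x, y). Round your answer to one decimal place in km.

(46.4, -119.6)

Circle about each station: (x + 118.3)² + (y + 118.0)² = 164.71²; (x + 17.2)² + (y + 166.3)² = 78.90²; (x + 155.5)² + (y − 125.2)² = 317.32².
Subtracting pairs of circle equations eliminates x²+y² and gives linear equations (the radical axes):
202.2 x − 96.6 y = 20936.81
-74.4 x + 486.4 y = -61626.20
Solving the 2×2 system: x ≈ 46.4, y ≈ -119.6 km.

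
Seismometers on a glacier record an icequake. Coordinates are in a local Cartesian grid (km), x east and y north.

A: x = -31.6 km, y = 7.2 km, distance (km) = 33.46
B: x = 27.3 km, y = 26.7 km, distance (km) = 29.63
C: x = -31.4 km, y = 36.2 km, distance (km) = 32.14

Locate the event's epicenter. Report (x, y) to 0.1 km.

(-2.1, 23.0)

Circle about each station: (x + 31.6)² + (y − 7.2)² = 33.46²; (x − 27.3)² + (y − 26.7)² = 29.63²; (x + 31.4)² + (y − 36.2)² = 32.14².
Subtracting the A equation from the B and C equations removes the quadratic terms:
117.8 x + 39.0 y = 649.41
0.4 x + 58.0 y = 1332.59
Solving the 2×2 system: x ≈ -2.1, y ≈ 23.0 km.
Check against A (with the unrounded x, y): √((x + 31.6)²+(y − 7.2)²) = 33.46 ≈ 33.46 km. ✓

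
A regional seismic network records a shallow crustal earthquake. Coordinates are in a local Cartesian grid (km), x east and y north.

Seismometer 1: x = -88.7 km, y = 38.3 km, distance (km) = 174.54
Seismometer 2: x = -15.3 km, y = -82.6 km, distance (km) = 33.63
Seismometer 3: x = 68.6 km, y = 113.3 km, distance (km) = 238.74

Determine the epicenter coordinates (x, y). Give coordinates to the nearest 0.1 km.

Circle about each station: (x + 88.7)² + (y − 38.3)² = 174.54²; (x + 15.3)² + (y + 82.6)² = 33.63²; (x − 68.6)² + (y − 113.3)² = 238.74².
Subtracting the Seismometer 1 equation from the Seismometer 2 and Seismometer 3 equations removes the quadratic terms:
146.8 x − 241.8 y = 27055.50
314.6 x + 150.0 y = -18324.31
Solving the 2×2 system: x ≈ -3.8, y ≈ -114.2 km.

x ≈ -3.8 km, y ≈ -114.2 km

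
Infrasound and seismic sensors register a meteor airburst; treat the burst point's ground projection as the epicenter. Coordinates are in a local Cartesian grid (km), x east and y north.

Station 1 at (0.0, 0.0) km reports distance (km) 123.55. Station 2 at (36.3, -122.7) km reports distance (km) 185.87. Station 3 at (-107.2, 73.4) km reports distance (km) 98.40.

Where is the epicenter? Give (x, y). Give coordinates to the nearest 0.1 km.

Circle about each station: x² + y² = 123.55²; (x − 36.3)² + (y + 122.7)² = 185.87²; (x + 107.2)² + (y − 73.4)² = 98.40².
Subtracting pairs of circle equations eliminates x²+y² and gives linear equations (the radical axes):
72.6 x − 245.4 y = -2910.07
-214.4 x + 146.8 y = 22461.44
Solving the 2×2 system: x ≈ -121.2, y ≈ -24.0 km.

-121.2 km east, -24.0 km north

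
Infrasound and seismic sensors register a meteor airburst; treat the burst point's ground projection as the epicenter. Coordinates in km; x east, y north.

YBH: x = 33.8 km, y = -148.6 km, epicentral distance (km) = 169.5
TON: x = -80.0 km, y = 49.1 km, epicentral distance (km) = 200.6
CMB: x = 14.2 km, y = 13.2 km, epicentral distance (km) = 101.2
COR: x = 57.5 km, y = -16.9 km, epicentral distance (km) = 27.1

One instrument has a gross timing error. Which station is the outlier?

Solve using three stations at a time. Using YBH, TON, CMB (subtract circle equations pairwise → linear system) gives (x, y) ≈ (114.6, 0.4).
Distances from that point to each station vs reported:
  YBH: calculated 169.5 vs reported 169.5 → residual 0.0 km
  TON: calculated 200.6 vs reported 200.6 → residual 0.0 km
  CMB: calculated 101.2 vs reported 101.2 → residual 0.0 km
  COR: calculated 59.7 vs reported 27.1 → residual 32.6 km
YBH, TON, CMB are mutually consistent (residuals ≈ 0); COR is off by 32.6 km.

COR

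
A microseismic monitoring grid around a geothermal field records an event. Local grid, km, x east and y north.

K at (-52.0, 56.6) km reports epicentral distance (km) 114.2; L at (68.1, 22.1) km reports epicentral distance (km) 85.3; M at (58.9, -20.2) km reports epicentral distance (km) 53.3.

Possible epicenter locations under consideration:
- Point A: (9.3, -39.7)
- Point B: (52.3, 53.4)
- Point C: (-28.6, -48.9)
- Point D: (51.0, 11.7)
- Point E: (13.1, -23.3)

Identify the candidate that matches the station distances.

For each candidate, compare |candidate − station| to the reported distance:
Point A: residuals K 0.0, L 0.0, M 0.0 → max 0.0 km
Point B: residuals K 9.9, L 50.2, M 20.6 → max 50.2 km
Point C: residuals K 6.1, L 34.7, M 38.8 → max 38.8 km
Point D: residuals K 1.8, L 65.3, M 20.4 → max 65.3 km
Point E: residuals K 11.1, L 14.0, M 7.4 → max 14.0 km
Only Point A has all residuals ≈ 0.

Point A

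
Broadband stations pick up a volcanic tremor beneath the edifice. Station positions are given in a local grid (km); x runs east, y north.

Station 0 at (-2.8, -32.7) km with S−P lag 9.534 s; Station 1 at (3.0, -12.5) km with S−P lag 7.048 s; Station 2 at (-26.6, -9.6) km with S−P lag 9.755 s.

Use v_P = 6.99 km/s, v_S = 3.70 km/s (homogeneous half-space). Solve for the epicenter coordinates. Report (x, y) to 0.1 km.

Distance from S−P lag: d = Δt · v_P v_S / (v_P − v_S) = Δt · (6.99·3.70)/(6.99−3.70) ≈ 7.8611·Δt.
So d_Station 0 = 74.95, d_Station 1 = 55.40, d_Station 2 = 76.68 km.
Circle about each station: (x + 2.8)² + (y + 32.7)² = 74.95²; (x − 3.0)² + (y + 12.5)² = 55.40²; (x + 26.6)² + (y + 9.6)² = 76.68².
Subtracting pairs of circle equations eliminates x²+y² and gives linear equations (the radical axes):
11.6 x + 40.4 y = 1636.46
-47.6 x + 46.2 y = -539.73
Solving the 2×2 system: x ≈ 39.6, y ≈ 29.1 km.

(39.6, 29.1)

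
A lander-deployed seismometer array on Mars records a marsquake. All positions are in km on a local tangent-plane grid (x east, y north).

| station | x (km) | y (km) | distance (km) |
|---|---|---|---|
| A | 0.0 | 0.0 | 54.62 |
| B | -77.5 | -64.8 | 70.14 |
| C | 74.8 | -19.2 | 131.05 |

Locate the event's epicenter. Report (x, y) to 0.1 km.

Circle about each station: x² + y² = 54.62²; (x + 77.5)² + (y + 64.8)² = 70.14²; (x − 74.8)² + (y + 19.2)² = 131.05².
Subtracting the A equation from the B and C equations removes the quadratic terms:
-155.0 x − 129.6 y = 8269.01
149.6 x − 38.4 y = -8227.08
Solving the 2×2 system: x ≈ -54.6, y ≈ 1.5 km.
Check against A (with the unrounded x, y): √(x²+y²) = 54.63 ≈ 54.62 km. ✓

x ≈ -54.6 km, y ≈ 1.5 km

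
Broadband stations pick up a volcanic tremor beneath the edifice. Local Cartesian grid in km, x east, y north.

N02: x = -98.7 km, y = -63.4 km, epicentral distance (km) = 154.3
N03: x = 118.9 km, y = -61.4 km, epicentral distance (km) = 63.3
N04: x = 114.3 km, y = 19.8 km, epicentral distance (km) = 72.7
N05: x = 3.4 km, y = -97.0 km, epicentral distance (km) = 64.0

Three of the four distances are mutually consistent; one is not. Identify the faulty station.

Solve using three stations at a time. Using N02, N03, N05 (subtract circle equations pairwise → linear system) gives (x, y) ≈ (55.6, -59.9).
Distances from that point to each station vs reported:
  N02: calculated 154.3 vs reported 154.3 → residual 0.0 km
  N03: calculated 63.3 vs reported 63.3 → residual 0.0 km
  N04: calculated 99.0 vs reported 72.7 → residual 26.3 km
  N05: calculated 64.0 vs reported 64.0 → residual 0.0 km
N02, N03, N05 are mutually consistent (residuals ≈ 0); N04 is off by 26.3 km.

N04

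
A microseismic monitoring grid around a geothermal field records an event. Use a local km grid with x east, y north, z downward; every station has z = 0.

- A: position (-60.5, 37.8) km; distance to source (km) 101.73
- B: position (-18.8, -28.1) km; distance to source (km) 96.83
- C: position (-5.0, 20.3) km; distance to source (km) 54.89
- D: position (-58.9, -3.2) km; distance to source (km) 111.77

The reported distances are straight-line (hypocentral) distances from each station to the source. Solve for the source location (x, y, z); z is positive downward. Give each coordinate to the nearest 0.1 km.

Each station gives a sphere (x−x_i)² + (y−y_i)² + z² = d_i² (stations at z=0).
Subtracting the A sphere from B and C: z² cancels, leaving linear equations in x and y:
83.4 x − 131.8 y = -2973.10
111.0 x − 35.0 y = 2684.08
Solving: x ≈ 39.094, y ≈ 47.295 km (keep extra digits for the depth step; rounded: 39.1, 47.3).
Then from the A sphere: z² = 101.73² − (x + 60.5)² − (y − 37.8)² with x = 39.094, y = 47.295, so z ≈ 18.436 ≈ 18.4 km.
Check against D (with the unrounded solution): distance 111.77 ≈ 111.77 km. ✓

(39.1, 47.3, 18.4)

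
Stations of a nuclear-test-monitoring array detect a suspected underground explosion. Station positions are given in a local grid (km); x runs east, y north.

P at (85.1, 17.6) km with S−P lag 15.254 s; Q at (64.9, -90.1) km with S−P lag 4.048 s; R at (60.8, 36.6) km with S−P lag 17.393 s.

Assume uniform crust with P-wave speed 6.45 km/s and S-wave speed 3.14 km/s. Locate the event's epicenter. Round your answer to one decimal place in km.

(51.3, -69.4)

Distance from S−P lag: d = Δt · v_P v_S / (v_P − v_S) = Δt · (6.45·3.14)/(6.45−3.14) ≈ 6.1187·Δt.
So d_P = 93.34, d_Q = 24.77, d_R = 106.42 km.
Circle about each station: (x − 85.1)² + (y − 17.6)² = 93.34²; (x − 64.9)² + (y + 90.1)² = 24.77²; (x − 60.8)² + (y − 36.6)² = 106.42².
Subtracting the P equation from the Q and R equations removes the quadratic terms:
-40.4 x − 215.4 y = 12877.05
-48.6 x + 38.0 y = -5128.43
Solving the 2×2 system: x ≈ 51.3, y ≈ -69.4 km.
Check against P (with the unrounded x, y): √((x − 85.1)²+(y − 17.6)²) = 93.35 ≈ 93.34 km. ✓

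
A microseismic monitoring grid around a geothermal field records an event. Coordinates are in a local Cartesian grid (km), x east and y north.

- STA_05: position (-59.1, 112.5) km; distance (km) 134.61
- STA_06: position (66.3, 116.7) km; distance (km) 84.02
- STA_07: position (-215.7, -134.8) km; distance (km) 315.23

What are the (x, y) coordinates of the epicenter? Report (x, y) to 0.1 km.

Circle about each station: (x + 59.1)² + (y − 112.5)² = 134.61²; (x − 66.3)² + (y − 116.7)² = 84.02²; (x + 215.7)² + (y + 134.8)² = 315.23².
Subtracting pairs of circle equations eliminates x²+y² and gives linear equations (the radical axes):
250.8 x + 8.4 y = 12926.01
-313.2 x − 494.6 y = -32701.63
Solving the 2×2 system: x ≈ 50.4, y ≈ 34.2 km.

(50.4, 34.2)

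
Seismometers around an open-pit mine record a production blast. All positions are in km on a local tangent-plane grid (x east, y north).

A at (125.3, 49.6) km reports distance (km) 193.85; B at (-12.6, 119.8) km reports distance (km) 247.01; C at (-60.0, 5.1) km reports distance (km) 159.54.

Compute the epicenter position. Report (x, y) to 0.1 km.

Circle about each station: (x − 125.3)² + (y − 49.6)² = 193.85²; (x + 12.6)² + (y − 119.8)² = 247.01²; (x + 60.0)² + (y − 5.1)² = 159.54².
Subtracting the A equation from the B and C equations removes the quadratic terms:
-275.8 x + 140.4 y = -27085.57
-370.6 x − 89.0 y = -2409.43
Solving the 2×2 system: x ≈ 35.9, y ≈ -122.4 km.

x ≈ 35.9 km, y ≈ -122.4 km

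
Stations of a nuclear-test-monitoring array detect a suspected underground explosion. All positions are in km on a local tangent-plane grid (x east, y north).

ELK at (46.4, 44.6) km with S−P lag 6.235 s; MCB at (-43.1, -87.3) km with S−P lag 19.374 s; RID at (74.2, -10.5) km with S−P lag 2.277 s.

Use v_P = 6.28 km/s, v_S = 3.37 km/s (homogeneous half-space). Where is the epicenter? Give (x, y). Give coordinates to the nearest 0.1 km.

x ≈ 64.9 km, y ≈ 3.2 km

Distance from S−P lag: d = Δt · v_P v_S / (v_P − v_S) = Δt · (6.28·3.37)/(6.28−3.37) ≈ 7.2727·Δt.
So d_ELK = 45.35, d_MCB = 140.90, d_RID = 16.56 km.
Circle about each station: (x − 46.4)² + (y − 44.6)² = 45.35²; (x + 43.1)² + (y + 87.3)² = 140.90²; (x − 74.2)² + (y + 10.5)² = 16.56².
Subtracting pairs of circle equations eliminates x²+y² and gives linear equations (the radical axes):
-179.0 x − 263.8 y = -12459.41
55.6 x − 110.2 y = 3256.16
Solving the 2×2 system: x ≈ 64.9, y ≈ 3.2 km.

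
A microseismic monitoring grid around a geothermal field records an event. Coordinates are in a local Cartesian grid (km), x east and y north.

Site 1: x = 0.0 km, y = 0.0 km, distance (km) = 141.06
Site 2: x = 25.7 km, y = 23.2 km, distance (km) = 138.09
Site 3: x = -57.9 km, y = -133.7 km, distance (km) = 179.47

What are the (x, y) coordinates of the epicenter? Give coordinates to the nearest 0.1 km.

(114.2, -82.8)

Circle about each station: x² + y² = 141.06²; (x − 25.7)² + (y − 23.2)² = 138.09²; (x + 57.9)² + (y + 133.7)² = 179.47².
Subtracting the Site 1 equation from the Site 2 and Site 3 equations removes the quadratic terms:
51.4 x + 46.4 y = 2027.81
-115.8 x − 267.4 y = 8916.54
Solving the 2×2 system: x ≈ 114.2, y ≈ -82.8 km.
Check against Site 1 (with the unrounded x, y): √(x²+y²) = 141.05 ≈ 141.06 km. ✓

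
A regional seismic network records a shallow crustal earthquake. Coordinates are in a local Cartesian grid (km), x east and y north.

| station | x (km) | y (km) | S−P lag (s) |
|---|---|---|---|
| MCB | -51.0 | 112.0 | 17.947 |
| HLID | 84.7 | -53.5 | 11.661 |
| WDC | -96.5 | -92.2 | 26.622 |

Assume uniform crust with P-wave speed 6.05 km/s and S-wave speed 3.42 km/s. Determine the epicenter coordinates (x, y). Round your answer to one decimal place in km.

Distance from S−P lag: d = Δt · v_P v_S / (v_P − v_S) = Δt · (6.05·3.42)/(6.05−3.42) ≈ 7.8673·Δt.
So d_MCB = 141.19, d_HLID = 91.74, d_WDC = 209.44 km.
Circle about each station: (x + 51.0)² + (y − 112.0)² = 141.19²; (x − 84.7)² + (y + 53.5)² = 91.74²; (x + 96.5)² + (y + 92.2)² = 209.44².
Subtracting the MCB equation from the HLID and WDC equations removes the quadratic terms:
271.4 x − 331.0 y = 6409.73
-91.0 x − 408.4 y = -21262.41
Solving the 2×2 system: x ≈ 68.5, y ≈ 36.8 km.

(68.5, 36.8)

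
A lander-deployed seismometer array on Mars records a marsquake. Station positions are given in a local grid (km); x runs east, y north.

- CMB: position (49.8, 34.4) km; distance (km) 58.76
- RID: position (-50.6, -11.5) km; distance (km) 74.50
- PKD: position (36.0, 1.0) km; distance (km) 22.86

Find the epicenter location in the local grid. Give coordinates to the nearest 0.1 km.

(23.6, -18.2)

Circle about each station: (x − 49.8)² + (y − 34.4)² = 58.76²; (x + 50.6)² + (y + 11.5)² = 74.50²; (x − 36.0)² + (y − 1.0)² = 22.86².
Subtracting pairs of circle equations eliminates x²+y² and gives linear equations (the radical axes):
-200.8 x − 91.8 y = -3068.30
-27.6 x − 66.8 y = 563.76
Solving the 2×2 system: x ≈ 23.6, y ≈ -18.2 km.
Check against CMB (with the unrounded x, y): √((x − 49.8)²+(y − 34.4)²) = 58.76 ≈ 58.76 km. ✓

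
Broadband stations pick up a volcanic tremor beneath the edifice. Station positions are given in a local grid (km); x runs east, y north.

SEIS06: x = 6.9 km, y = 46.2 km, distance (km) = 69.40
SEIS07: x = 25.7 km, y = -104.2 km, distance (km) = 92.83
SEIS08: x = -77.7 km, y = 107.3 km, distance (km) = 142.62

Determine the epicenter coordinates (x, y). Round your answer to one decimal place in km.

x ≈ -13.6 km, y ≈ -20.1 km

Circle about each station: (x − 6.9)² + (y − 46.2)² = 69.40²; (x − 25.7)² + (y + 104.2)² = 92.83²; (x + 77.7)² + (y − 107.3)² = 142.62².
Subtracting the SEIS06 equation from the SEIS07 and SEIS08 equations removes the quadratic terms:
37.6 x − 300.8 y = 5535.03
-169.2 x + 122.2 y = -155.57
Solving the 2×2 system: x ≈ -13.6, y ≈ -20.1 km.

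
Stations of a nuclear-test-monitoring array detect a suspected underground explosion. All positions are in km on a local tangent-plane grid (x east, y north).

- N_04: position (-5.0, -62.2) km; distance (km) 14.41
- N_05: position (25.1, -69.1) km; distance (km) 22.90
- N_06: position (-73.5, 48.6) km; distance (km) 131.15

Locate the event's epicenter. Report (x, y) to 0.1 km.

7.3 km east, -54.7 km north

Circle about each station: (x + 5.0)² + (y + 62.2)² = 14.41²; (x − 25.1)² + (y + 69.1)² = 22.90²; (x + 73.5)² + (y − 48.6)² = 131.15².
Subtracting the N_04 equation from the N_05 and N_06 equations removes the quadratic terms:
60.2 x − 13.8 y = 1194.22
-137.0 x + 221.6 y = -13122.30
Solving the 2×2 system: x ≈ 7.3, y ≈ -54.7 km.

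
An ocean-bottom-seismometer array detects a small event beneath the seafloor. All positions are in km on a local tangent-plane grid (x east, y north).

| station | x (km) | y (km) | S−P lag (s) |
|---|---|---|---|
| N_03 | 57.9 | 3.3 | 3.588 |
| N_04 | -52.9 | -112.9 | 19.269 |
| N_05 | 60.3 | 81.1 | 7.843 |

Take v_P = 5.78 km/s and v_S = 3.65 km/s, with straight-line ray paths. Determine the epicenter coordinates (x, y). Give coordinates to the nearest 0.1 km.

92.7 km east, 10.5 km north

Distance from S−P lag: d = Δt · v_P v_S / (v_P − v_S) = Δt · (5.78·3.65)/(5.78−3.65) ≈ 9.9047·Δt.
So d_N_03 = 35.54, d_N_04 = 190.85, d_N_05 = 77.68 km.
Circle about each station: (x − 57.9)² + (y − 3.3)² = 35.54²; (x + 52.9)² + (y + 112.9)² = 190.85²; (x − 60.3)² + (y − 81.1)² = 77.68².
Subtracting the N_03 equation from the N_04 and N_05 equations removes the quadratic terms:
-221.6 x − 232.4 y = -22979.11
4.8 x + 155.6 y = 2078.91
Solving the 2×2 system: x ≈ 92.7, y ≈ 10.5 km.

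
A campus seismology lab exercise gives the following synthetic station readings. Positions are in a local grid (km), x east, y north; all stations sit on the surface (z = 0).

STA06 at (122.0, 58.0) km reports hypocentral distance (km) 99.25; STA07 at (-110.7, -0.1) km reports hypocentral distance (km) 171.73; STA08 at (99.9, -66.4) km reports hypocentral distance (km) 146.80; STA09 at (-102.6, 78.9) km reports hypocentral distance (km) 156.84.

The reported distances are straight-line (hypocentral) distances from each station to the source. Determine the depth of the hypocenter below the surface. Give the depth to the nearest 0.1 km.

Each station gives a sphere (x−x_i)² + (y−y_i)² + z² = d_i² (stations at z=0).
Subtracting the STA06 sphere from STA07 and STA08: z² cancels, leaving linear equations in x and y:
-465.4 x − 116.2 y = -25634.13
-44.2 x − 248.8 y = -15558.71
Solving: x ≈ 41.298, y ≈ 55.198 km (keep extra digits for the depth step; rounded: 41.3, 55.2).
Then from the STA06 sphere: z² = 99.25² − (x − 122.0)² − (y − 58.0)² with x = 41.298, y = 55.198, so z ≈ 57.705 ≈ 57.7 km.

57.7 km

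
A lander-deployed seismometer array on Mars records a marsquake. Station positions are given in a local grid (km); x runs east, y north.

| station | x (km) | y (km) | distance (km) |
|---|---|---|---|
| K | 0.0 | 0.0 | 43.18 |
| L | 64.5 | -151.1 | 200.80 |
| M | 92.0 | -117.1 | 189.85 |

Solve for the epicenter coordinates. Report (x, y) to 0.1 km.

(-37.1, 22.1)

Circle about each station: x² + y² = 43.18²; (x − 64.5)² + (y + 151.1)² = 200.80²; (x − 92.0)² + (y + 117.1)² = 189.85².
Subtracting pairs of circle equations eliminates x²+y² and gives linear equations (the radical axes):
129.0 x − 302.2 y = -11464.67
184.0 x − 234.2 y = -12002.10
Solving the 2×2 system: x ≈ -37.1, y ≈ 22.1 km.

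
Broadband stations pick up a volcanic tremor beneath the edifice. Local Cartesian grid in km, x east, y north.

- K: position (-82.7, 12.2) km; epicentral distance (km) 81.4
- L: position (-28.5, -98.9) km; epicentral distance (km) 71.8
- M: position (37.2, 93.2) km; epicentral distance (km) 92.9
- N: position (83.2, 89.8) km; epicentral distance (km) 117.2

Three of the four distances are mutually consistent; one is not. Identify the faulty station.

Solve using three stations at a time. Using K, M, N (subtract circle equations pairwise → linear system) gives (x, y) ≈ (-1.4, 8.7).
Distances from that point to each station vs reported:
  K: calculated 81.4 vs reported 81.4 → residual 0.0 km
  L: calculated 111.0 vs reported 71.8 → residual 39.2 km
  M: calculated 92.9 vs reported 92.9 → residual 0.0 km
  N: calculated 117.2 vs reported 117.2 → residual 0.0 km
K, M, N are mutually consistent (residuals ≈ 0); L is off by 39.2 km.

L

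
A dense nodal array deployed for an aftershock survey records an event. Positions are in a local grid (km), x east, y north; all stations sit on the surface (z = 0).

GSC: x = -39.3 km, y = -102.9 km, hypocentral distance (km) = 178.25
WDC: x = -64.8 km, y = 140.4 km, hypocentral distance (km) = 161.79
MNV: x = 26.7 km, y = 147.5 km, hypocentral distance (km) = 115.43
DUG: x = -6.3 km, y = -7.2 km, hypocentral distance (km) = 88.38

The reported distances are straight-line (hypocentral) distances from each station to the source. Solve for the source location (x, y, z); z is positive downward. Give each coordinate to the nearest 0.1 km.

(59.1, 41.9, 33.5)

Each station gives a sphere (x−x_i)² + (y−y_i)² + z² = d_i² (stations at z=0).
Subtracting the GSC sphere from WDC and MNV: z² cancels, leaving linear equations in x and y:
-51.0 x + 486.6 y = 17375.36
132.0 x + 500.8 y = 28785.22
Solving: x ≈ 59.098, y ≈ 41.902 km (keep extra digits for the depth step; rounded: 59.1, 41.9).
Then from the GSC sphere: z² = 178.25² − (x + 39.3)² − (y + 102.9)² with x = 59.098, y = 41.902, so z ≈ 33.515 ≈ 33.5 km.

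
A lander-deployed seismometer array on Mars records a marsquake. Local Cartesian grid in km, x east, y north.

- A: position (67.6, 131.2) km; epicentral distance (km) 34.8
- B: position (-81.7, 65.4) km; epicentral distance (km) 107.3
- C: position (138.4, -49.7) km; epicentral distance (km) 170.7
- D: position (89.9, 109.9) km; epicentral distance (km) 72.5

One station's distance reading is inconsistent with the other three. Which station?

Solve using three stations at a time. Using B, C, D (subtract circle equations pairwise → linear system) gives (x, y) ≈ (24.9, 77.8).
Distances from that point to each station vs reported:
  A: calculated 68.4 vs reported 34.8 → residual 33.6 km
  B: calculated 107.3 vs reported 107.3 → residual 0.0 km
  C: calculated 170.7 vs reported 170.7 → residual 0.0 km
  D: calculated 72.5 vs reported 72.5 → residual 0.0 km
B, C, D are mutually consistent (residuals ≈ 0); A is off by 33.6 km.

A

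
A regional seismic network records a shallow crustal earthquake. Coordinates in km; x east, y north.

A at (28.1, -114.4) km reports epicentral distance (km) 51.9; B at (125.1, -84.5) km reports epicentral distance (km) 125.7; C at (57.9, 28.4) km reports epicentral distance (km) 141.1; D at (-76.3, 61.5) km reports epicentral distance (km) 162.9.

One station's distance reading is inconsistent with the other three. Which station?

Solve using three stations at a time. Using A, C, D (subtract circle equations pairwise → linear system) gives (x, y) ≈ (-17.9, -90.6).
Distances from that point to each station vs reported:
  A: calculated 51.8 vs reported 51.9 → residual 0.1 km
  B: calculated 143.2 vs reported 125.7 → residual 17.5 km
  C: calculated 141.1 vs reported 141.1 → residual 0.0 km
  D: calculated 162.9 vs reported 162.9 → residual 0.0 km
A, C, D are mutually consistent (residuals ≈ 0); B is off by 17.5 km.

B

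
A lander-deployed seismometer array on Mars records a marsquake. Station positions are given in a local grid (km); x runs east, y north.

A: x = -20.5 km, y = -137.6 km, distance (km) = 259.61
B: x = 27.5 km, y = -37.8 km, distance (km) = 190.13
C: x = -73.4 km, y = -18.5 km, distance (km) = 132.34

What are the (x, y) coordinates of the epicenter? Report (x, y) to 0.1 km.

Circle about each station: (x + 20.5)² + (y + 137.6)² = 259.61²; (x − 27.5)² + (y + 37.8)² = 190.13²; (x + 73.4)² + (y + 18.5)² = 132.34².
Subtracting the A equation from the B and C equations removes the quadratic terms:
96.0 x + 199.6 y = 14079.02
-105.8 x + 238.2 y = 36259.28
Solving the 2×2 system: x ≈ -88.3, y ≈ 113.0 km.
Check against A (with the unrounded x, y): √((x + 20.5)²+(y + 137.6)²) = 259.61 ≈ 259.61 km. ✓

x ≈ -88.3 km, y ≈ 113.0 km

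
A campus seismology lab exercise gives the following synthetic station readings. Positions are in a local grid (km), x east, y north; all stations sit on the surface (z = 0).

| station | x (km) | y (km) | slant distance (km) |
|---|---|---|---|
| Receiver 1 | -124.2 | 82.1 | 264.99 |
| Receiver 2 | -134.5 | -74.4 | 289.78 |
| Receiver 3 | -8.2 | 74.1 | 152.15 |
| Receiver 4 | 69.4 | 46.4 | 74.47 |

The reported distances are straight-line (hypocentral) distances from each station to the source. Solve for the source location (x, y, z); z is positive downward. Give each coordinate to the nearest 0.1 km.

x ≈ 133.4 km, y ≈ 30.5 km, depth ≈ 34.6 km

Each station gives a sphere (x−x_i)² + (y−y_i)² + z² = d_i² (stations at z=0).
Subtracting the Receiver 1 sphere from Receiver 2 and Receiver 3: z² cancels, leaving linear equations in x and y:
-20.6 x − 313.0 y = -12293.19
232.0 x − 16.0 y = 30462.08
Solving: x ≈ 133.405, y ≈ 30.495 km (keep extra digits for the depth step; rounded: 133.4, 30.5).
Then from the Receiver 1 sphere: z² = 264.99² − (x + 124.2)² − (y − 82.1)² with x = 133.405, y = 30.495, so z ≈ 34.587 ≈ 34.6 km.
Check against Receiver 4 (with the unrounded solution): distance 74.47 ≈ 74.47 km. ✓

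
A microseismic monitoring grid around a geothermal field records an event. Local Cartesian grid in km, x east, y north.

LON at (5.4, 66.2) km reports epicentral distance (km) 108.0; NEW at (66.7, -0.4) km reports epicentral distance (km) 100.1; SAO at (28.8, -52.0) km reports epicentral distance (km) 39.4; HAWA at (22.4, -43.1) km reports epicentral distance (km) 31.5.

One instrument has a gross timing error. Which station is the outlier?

Solve using three stations at a time. Using LON, SAO, HAWA (subtract circle equations pairwise → linear system) gives (x, y) ≈ (-8.8, -40.8).
Distances from that point to each station vs reported:
  LON: calculated 107.9 vs reported 108.0 → residual 0.1 km
  NEW: calculated 85.6 vs reported 100.1 → residual 14.5 km
  SAO: calculated 39.2 vs reported 39.4 → residual 0.2 km
  HAWA: calculated 31.2 vs reported 31.5 → residual 0.3 km
LON, SAO, HAWA are mutually consistent (residuals ≈ 0); NEW is off by 14.5 km.

NEW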